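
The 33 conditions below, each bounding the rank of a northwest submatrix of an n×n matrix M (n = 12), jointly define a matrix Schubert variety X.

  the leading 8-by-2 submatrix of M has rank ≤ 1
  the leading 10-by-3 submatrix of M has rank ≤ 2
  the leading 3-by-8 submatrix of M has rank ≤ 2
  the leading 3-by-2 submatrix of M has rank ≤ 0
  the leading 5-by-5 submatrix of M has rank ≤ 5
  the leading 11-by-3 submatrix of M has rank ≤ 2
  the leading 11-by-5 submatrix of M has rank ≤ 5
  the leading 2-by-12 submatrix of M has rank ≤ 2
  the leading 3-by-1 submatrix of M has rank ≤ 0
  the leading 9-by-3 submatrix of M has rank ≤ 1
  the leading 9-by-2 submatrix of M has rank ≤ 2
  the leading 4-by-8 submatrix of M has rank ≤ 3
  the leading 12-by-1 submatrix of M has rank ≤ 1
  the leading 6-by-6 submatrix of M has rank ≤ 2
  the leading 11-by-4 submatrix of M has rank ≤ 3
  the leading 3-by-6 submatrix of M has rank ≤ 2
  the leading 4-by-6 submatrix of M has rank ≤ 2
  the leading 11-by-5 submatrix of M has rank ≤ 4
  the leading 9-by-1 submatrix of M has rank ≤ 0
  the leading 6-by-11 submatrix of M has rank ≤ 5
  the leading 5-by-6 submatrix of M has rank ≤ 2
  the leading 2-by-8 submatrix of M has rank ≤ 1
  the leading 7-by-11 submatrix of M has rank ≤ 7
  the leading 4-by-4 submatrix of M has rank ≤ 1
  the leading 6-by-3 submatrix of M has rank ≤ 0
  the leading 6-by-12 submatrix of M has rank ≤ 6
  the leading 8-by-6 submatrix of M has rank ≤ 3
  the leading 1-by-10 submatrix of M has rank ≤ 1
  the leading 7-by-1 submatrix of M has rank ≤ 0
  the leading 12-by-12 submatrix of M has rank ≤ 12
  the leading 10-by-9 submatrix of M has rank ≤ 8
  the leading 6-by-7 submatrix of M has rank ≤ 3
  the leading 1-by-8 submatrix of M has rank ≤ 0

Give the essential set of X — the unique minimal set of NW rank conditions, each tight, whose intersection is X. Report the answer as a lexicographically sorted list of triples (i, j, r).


Recovering R(i,j) via the rank-extension bound from the 33 conditions:

  i=1: 0 | 0 | 0 | 0 | 0 | 0 | 0 | 0 | 1 | 1 | 1 | 1
  i=2: 0 | 0 | 0 | 1 | 1 | 1 | 1 | 1 | 2 | 2 | 2 | 2
  i=3: 0 | 0 | 0 | 1 | 2 | 2 | 2 | 2 | 3 | 3 | 3 | 3
  i=4: 0 | 0 | 0 | 1 | 2 | 2 | 3 | 3 | 4 | 4 | 4 | 4
  i=5: 0 | 0 | 0 | 1 | 2 | 2 | 3 | 4 | 5 | 5 | 5 | 5
  i=6: 0 | 0 | 0 | 1 | 2 | 2 | 3 | 4 | 5 | 5 | 5 | 6
  i=7: 0 | 1 | 1 | 2 | 3 | 3 | 4 | 5 | 6 | 6 | 6 | 7
  i=8: 0 | 1 | 1 | 2 | 3 | 3 | 4 | 5 | 6 | 7 | 7 | 8
  i=9: 0 | 1 | 1 | 2 | 3 | 4 | 5 | 6 | 7 | 8 | 8 | 9
  i=10: 1 | 2 | 2 | 3 | 4 | 5 | 6 | 7 | 8 | 9 | 9 | 10
  i=11: 1 | 2 | 2 | 3 | 4 | 5 | 6 | 7 | 8 | 9 | 10 | 11
  i=12: 1 | 2 | 3 | 4 | 5 | 6 | 7 | 8 | 9 | 10 | 11 | 12

second differences of R give the permutation w = (9, 4, 5, 7, 8, 12, 2, 10, 6, 1, 11, 3).

D(w) has 35 cells with 8 SE-corners; essential set:

[(1, 8, 0), (6, 3, 0), (6, 6, 2), (6, 11, 5), (8, 6, 3), (9, 1, 0), (9, 3, 1), (11, 3, 2)]


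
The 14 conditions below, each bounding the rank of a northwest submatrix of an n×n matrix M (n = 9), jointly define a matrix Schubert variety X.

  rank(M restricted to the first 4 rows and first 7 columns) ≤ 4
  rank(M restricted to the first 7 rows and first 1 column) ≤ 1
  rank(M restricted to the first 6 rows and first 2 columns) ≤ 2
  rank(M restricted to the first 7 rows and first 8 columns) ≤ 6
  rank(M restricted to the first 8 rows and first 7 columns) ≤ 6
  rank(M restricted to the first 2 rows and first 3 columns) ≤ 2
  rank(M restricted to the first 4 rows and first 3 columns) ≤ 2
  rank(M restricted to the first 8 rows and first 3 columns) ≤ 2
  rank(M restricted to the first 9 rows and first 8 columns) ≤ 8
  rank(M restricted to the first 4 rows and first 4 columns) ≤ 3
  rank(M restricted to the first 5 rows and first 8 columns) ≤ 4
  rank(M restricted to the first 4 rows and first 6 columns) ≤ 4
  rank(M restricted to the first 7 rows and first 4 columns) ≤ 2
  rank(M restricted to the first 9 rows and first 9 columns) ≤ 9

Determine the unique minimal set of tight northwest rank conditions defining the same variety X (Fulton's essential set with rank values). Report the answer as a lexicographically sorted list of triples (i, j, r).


Computing R[i][j] = min implied NW-rank bound (n=9, 14 conditions):

  R[1]: 1 1 1 1 1 1 1 1 1
  R[2]: 1 2 2 2 2 2 2 2 2
  R[3]: 1 2 2 2 3 3 3 3 3
  R[4]: 1 2 2 2 3 4 4 4 4
  R[5]: 1 2 2 2 3 4 4 4 5
  R[6]: 1 2 2 2 3 4 5 5 6
  R[7]: 1 2 2 2 3 4 5 6 7
  R[8]: 1 2 2 3 4 5 6 7 8
  R[9]: 1 2 3 4 5 6 7 8 9

hence w(1..9) = (1, 2, 5, 6, 9, 7, 8, 4, 3).

|D(w)|=13, |Ess(w)|=3:

[(5, 8, 4), (7, 4, 2), (8, 3, 2)]


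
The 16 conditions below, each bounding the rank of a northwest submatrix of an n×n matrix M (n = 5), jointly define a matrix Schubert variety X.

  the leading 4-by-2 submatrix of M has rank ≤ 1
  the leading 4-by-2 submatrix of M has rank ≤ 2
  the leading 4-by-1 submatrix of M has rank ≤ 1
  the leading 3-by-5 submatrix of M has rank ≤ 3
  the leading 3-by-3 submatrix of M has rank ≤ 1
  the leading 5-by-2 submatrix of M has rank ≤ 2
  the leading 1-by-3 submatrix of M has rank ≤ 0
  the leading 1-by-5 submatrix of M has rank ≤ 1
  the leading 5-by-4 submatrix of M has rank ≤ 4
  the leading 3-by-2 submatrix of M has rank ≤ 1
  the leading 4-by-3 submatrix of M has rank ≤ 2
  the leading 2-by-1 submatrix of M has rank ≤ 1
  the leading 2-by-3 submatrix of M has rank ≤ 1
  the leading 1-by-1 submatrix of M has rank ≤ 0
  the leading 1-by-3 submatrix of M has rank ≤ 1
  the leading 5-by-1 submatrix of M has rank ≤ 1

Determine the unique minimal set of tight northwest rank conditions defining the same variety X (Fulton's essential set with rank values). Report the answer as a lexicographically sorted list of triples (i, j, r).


Reconstructing r_w from the 16 given conditions:

  R[1]: 0  0  0  1  1
  R[2]: 1  1  1  2  2
  R[3]: 1  1  1  2  3
  R[4]: 1  1  2  3  4
  R[5]: 1  2  3  4  5

second differences of R give the permutation w = (4, 1, 5, 3, 2).

3 SE-corners of the 6-cell Rothe diagram give Ess(w):

[(1, 3, 0), (3, 3, 1), (4, 2, 1)]


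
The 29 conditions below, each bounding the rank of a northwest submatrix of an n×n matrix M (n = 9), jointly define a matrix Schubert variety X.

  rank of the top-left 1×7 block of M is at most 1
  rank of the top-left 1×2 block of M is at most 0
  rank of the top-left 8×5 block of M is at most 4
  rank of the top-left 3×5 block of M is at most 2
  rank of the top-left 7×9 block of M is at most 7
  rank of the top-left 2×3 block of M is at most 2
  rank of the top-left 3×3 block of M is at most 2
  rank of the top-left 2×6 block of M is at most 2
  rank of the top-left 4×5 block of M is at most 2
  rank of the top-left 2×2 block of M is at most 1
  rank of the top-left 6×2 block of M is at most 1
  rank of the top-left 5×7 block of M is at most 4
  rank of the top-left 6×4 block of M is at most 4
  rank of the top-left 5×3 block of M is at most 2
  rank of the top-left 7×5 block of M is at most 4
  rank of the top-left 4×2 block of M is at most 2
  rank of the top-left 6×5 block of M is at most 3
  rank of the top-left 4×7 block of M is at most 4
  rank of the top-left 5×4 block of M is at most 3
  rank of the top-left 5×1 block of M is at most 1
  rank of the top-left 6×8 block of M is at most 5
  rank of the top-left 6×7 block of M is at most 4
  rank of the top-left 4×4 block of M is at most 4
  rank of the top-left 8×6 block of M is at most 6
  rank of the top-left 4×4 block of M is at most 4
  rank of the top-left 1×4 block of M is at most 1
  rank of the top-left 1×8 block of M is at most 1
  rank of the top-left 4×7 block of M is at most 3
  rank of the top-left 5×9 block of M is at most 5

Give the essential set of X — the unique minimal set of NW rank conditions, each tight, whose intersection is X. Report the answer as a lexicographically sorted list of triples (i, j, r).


Computing R[i][j] = min implied NW-rank bound (n=9, 29 conditions):

  row 1: 0 | 0 | 1 | 1 | 1 | 1 | 1 | 1 | 1
  row 2: 1 | 1 | 2 | 2 | 2 | 2 | 2 | 2 | 2
  row 3: 1 | 1 | 2 | 2 | 2 | 3 | 3 | 3 | 3
  row 4: 1 | 1 | 2 | 2 | 2 | 3 | 3 | 4 | 4
  row 5: 1 | 1 | 2 | 3 | 3 | 4 | 4 | 5 | 5
  row 6: 1 | 1 | 2 | 3 | 3 | 4 | 4 | 5 | 6
  row 7: 1 | 2 | 3 | 4 | 4 | 5 | 5 | 6 | 7
  row 8: 1 | 2 | 3 | 4 | 4 | 5 | 6 | 7 | 8
  row 9: 1 | 2 | 3 | 4 | 5 | 6 | 7 | 8 | 9

giving w = (3, 1, 6, 8, 4, 9, 2, 7, 5) via Δ²R.

Fulton essential set (7 of the 14 Rothe cells):

[(1, 2, 0), (4, 5, 2), (4, 7, 3), (6, 2, 1), (6, 5, 3), (6, 7, 4), (8, 5, 4)]


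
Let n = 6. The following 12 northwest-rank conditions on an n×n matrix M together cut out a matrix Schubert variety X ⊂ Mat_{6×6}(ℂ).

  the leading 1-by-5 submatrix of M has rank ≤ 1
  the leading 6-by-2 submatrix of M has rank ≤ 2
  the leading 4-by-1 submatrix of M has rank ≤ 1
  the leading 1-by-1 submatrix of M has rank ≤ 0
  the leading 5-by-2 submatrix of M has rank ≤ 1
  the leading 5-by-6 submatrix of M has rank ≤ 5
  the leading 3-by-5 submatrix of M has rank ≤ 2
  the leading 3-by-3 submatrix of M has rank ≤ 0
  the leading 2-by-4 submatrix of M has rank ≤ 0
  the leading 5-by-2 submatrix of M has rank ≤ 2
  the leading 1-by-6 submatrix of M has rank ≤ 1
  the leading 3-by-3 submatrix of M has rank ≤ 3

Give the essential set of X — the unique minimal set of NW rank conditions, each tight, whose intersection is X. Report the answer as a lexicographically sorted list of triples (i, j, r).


Rank table r_w(6×6) implied by the 12 constraints:

  row 1: 0, 0, 0, 0, 1, 1
  row 2: 0, 0, 0, 0, 1, 2
  row 3: 0, 0, 0, 1, 2, 3
  row 4: 1, 1, 1, 2, 3, 4
  row 5: 1, 1, 2, 3, 4, 5
  row 6: 1, 2, 3, 4, 5, 6

giving w = (5, 6, 4, 1, 3, 2) via Δ²R.

Fulton essential set (3 of the 12 Rothe cells):

[(2, 4, 0), (3, 3, 0), (5, 2, 1)]


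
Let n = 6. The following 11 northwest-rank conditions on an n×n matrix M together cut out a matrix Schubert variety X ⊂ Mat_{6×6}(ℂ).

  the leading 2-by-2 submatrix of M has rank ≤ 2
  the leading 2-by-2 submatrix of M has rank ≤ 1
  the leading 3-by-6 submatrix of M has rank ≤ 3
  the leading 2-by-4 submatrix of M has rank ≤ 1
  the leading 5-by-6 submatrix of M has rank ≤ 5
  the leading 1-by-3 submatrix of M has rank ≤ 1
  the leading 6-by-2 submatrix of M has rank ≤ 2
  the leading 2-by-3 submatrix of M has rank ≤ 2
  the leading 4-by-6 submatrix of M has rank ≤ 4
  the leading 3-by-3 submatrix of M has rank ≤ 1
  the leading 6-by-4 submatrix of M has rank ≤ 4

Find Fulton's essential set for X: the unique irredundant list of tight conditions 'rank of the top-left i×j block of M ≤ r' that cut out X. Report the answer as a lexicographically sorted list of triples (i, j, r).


Computing R[i][j] = min implied NW-rank bound (n=6, 11 conditions):

  1 | 1 | 1 | 1 | 1 | 1
  1 | 1 | 1 | 1 | 2 | 2
  1 | 1 | 1 | 2 | 3 | 3
  1 | 2 | 2 | 3 | 4 | 4
  1 | 2 | 3 | 4 | 5 | 5
  1 | 2 | 3 | 4 | 5 | 6

second differences of R give the permutation w = (1, 5, 4, 2, 3, 6).

2 SE-corners of the 5-cell Rothe diagram give Ess(w):

[(2, 4, 1), (3, 3, 1)]


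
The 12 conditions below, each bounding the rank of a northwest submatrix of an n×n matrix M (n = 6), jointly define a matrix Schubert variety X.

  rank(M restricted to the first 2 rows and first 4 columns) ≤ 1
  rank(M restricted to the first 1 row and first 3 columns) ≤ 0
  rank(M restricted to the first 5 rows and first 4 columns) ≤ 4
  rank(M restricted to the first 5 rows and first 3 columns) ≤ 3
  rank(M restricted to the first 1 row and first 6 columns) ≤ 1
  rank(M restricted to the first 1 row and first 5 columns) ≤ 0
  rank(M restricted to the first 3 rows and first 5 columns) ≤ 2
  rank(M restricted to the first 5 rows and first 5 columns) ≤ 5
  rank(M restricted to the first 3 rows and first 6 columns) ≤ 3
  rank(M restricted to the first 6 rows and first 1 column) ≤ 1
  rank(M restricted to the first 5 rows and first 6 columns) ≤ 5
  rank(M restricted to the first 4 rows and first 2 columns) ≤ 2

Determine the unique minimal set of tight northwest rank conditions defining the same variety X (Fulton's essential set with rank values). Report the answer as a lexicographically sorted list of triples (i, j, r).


Propagating the 12 rank bounds to every northwest block:

  R[1]: 0  0  0  0  0  1
  R[2]: 1  1  1  1  1  2
  R[3]: 1  2  2  2  2  3
  R[4]: 1  2  3  3  3  4
  R[5]: 1  2  3  4  4  5
  R[6]: 1  2  3  4  5  6

giving w = (6, 1, 2, 3, 4, 5) via Δ²R.

Rothe diagram D(w) (5 cells), 1 SE-corner (essential condition):

[(1, 5, 0)]


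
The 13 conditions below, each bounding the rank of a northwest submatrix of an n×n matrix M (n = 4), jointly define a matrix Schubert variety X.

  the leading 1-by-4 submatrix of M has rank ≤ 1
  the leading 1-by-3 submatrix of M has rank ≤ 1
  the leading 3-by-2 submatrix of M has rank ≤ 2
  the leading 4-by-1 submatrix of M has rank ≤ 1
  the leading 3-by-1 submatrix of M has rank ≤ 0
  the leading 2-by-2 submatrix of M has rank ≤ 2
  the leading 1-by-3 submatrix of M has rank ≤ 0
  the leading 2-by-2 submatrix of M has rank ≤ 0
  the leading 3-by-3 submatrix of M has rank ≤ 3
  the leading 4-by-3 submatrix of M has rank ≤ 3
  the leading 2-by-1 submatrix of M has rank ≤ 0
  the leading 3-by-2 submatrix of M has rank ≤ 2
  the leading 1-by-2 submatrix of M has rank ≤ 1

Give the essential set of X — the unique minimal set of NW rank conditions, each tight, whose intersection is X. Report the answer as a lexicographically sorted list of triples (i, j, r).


The tightest implied rank at each (i,j), from the 13 conditions:

  row 1: 0 0 0 1
  row 2: 0 0 1 2
  row 3: 0 1 2 3
  row 4: 1 2 3 4

hence w(1..4) = (4, 3, 2, 1).

|D(w)|=6, |Ess(w)|=3:

[(1, 3, 0), (2, 2, 0), (3, 1, 0)]


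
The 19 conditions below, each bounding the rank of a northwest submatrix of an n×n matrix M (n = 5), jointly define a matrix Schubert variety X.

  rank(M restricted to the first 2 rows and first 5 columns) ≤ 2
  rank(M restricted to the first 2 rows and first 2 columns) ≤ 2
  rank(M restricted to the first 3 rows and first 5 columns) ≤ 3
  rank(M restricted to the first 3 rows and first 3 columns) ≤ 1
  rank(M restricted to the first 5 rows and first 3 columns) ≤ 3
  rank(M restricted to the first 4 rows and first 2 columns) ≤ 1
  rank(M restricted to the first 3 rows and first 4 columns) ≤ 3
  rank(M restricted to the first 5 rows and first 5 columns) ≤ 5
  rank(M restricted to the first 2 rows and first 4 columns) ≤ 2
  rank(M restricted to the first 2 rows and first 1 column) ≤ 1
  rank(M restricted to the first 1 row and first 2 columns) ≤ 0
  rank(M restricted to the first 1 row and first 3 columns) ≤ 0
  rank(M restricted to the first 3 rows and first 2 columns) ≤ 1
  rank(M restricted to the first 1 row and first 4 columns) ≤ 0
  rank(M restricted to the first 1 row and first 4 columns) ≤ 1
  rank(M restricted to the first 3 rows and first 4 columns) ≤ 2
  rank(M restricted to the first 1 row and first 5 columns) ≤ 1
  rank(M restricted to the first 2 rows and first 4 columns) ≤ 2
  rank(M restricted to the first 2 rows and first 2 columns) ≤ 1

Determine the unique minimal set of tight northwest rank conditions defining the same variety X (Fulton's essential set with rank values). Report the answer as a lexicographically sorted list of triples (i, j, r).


Recovering R(i,j) via the rank-extension bound from the 19 conditions:

  row 1: 0, 0, 0, 0, 1
  row 2: 1, 1, 1, 1, 2
  row 3: 1, 1, 1, 2, 3
  row 4: 1, 1, 2, 3, 4
  row 5: 1, 2, 3, 4, 5

reading off 1-entries of Δ²R: w = (5, 1, 4, 3, 2).

Fulton essential set (3 of the 7 Rothe cells):

[(1, 4, 0), (3, 3, 1), (4, 2, 1)]


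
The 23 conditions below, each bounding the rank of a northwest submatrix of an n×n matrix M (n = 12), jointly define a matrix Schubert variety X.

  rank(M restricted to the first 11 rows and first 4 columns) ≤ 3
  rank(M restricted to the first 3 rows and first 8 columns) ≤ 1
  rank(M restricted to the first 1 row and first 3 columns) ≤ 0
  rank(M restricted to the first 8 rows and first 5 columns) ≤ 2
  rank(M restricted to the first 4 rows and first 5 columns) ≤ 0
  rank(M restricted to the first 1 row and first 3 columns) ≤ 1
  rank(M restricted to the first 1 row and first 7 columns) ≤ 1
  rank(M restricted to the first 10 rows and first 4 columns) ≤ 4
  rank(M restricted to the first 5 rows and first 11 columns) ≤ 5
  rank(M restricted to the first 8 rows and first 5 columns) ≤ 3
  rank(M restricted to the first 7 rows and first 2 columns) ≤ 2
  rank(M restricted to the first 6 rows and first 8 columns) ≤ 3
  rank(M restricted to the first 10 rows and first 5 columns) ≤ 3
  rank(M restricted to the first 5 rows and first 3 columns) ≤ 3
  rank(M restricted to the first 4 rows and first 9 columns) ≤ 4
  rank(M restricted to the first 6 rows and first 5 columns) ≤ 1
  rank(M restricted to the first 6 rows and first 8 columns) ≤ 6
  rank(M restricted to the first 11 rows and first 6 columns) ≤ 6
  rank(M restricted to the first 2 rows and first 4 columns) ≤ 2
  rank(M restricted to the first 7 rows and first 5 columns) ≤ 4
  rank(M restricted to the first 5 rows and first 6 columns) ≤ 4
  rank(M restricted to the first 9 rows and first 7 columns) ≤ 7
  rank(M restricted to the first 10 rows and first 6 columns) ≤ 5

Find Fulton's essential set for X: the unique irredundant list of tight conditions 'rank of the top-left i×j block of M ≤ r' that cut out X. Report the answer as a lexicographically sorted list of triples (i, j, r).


The tightest implied rank at each (i,j), from the 23 conditions:

  i=1: 0  0  0  0  0  1  1  1  1  1  1  1
  i=2: 0  0  0  0  0  1  1  1  2  2  2  2
  i=3: 0  0  0  0  0  1  1  1  2  3  3  3
  i=4: 0  0  0  0  0  1  2  2  3  4  4  4
  i=5: 1  1  1  1  1  2  3  3  4  5  5  5
  i=6: 1  1  1  1  1  2  3  3  4  5  6  6
  i=7: 1  2  2  2  2  3  4  4  5  6  7  7
  i=8: 1  2  2  2  2  3  4  5  6  7  8  8
  i=9: 1  2  3  3  3  4  5  6  7  8  9  9
  i=10: 1  2  3  3  3  4  5  6  7  8  9  10
  i=11: 1  2  3  3  4  5  6  7  8  9  10  11
  i=12: 1  2  3  4  5  6  7  8  9  10  11  12

so w = (6, 9, 10, 7, 1, 11, 2, 8, 3, 12, 5, 4).

7 SE-corners of the 35-cell Rothe diagram give Ess(w):

[(3, 8, 1), (4, 5, 0), (6, 5, 1), (6, 8, 3), (8, 5, 2), (10, 5, 3), (11, 4, 3)]


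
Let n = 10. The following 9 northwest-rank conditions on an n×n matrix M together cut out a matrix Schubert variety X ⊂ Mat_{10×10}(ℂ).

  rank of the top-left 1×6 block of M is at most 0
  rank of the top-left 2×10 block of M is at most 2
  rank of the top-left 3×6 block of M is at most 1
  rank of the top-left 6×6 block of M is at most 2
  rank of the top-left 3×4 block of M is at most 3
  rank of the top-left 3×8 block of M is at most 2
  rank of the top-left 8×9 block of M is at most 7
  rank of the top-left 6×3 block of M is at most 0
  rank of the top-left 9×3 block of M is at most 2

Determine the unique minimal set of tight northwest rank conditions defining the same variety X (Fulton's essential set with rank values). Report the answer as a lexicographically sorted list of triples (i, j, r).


Rank table r_w(10×10) implied by the 9 constraints:

  row 1: 0 | 0 | 0 | 0 | 0 | 0 | 1 | 1 | 1 | 1
  row 2: 0 | 0 | 0 | 1 | 1 | 1 | 2 | 2 | 2 | 2
  row 3: 0 | 0 | 0 | 1 | 1 | 1 | 2 | 2 | 3 | 3
  row 4: 0 | 0 | 0 | 1 | 2 | 2 | 3 | 3 | 4 | 4
  row 5: 0 | 0 | 0 | 1 | 2 | 2 | 3 | 4 | 5 | 5
  row 6: 0 | 0 | 0 | 1 | 2 | 2 | 3 | 4 | 5 | 6
  row 7: 1 | 1 | 1 | 2 | 3 | 3 | 4 | 5 | 6 | 7
  row 8: 1 | 2 | 2 | 3 | 4 | 4 | 5 | 6 | 7 | 8
  row 9: 1 | 2 | 2 | 3 | 4 | 5 | 6 | 7 | 8 | 9
  row 10: 1 | 2 | 3 | 4 | 5 | 6 | 7 | 8 | 9 | 10

hence w(1..10) = (7, 4, 9, 5, 8, 10, 1, 2, 6, 3).

D(w) has 27 cells with 6 SE-corners; essential set:

[(1, 6, 0), (3, 6, 1), (3, 8, 2), (6, 3, 0), (6, 6, 2), (9, 3, 2)]


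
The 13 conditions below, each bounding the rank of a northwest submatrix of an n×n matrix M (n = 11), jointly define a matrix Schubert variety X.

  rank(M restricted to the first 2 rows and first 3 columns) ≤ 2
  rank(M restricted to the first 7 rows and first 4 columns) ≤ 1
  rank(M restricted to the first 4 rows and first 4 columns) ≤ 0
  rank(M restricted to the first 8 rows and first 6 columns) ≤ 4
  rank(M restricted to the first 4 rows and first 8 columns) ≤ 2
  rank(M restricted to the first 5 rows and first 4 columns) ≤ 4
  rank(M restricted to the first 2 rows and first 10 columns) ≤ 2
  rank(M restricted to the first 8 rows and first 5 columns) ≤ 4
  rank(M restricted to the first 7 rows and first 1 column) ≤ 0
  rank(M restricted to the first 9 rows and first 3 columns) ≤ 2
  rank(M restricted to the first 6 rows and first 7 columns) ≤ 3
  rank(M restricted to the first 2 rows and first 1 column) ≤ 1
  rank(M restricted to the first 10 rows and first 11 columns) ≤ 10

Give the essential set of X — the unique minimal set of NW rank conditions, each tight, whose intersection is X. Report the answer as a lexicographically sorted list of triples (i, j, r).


The tightest implied rank at each (i,j), from the 13 conditions:

  0 0 0 0 1 1 1 1 1 1 1
  0 0 0 0 1 2 2 2 2 2 2
  0 0 0 0 1 2 2 2 3 3 3
  0 0 0 0 1 2 2 2 3 4 4
  0 1 1 1 2 3 3 3 4 5 5
  0 1 1 1 2 3 3 4 5 6 6
  0 1 1 1 2 3 4 5 6 7 7
  1 2 2 2 3 4 5 6 7 8 8
  1 2 2 3 4 5 6 7 8 9 9
  1 2 3 4 5 6 7 8 9 10 10
  1 2 3 4 5 6 7 8 9 10 11

second differences of R give the permutation w = (5, 6, 9, 10, 2, 8, 7, 1, 4, 3, 11).

|D(w)|=29, |Ess(w)|=6:

[(4, 4, 0), (4, 8, 2), (6, 7, 3), (7, 1, 0), (7, 4, 1), (9, 3, 2)]


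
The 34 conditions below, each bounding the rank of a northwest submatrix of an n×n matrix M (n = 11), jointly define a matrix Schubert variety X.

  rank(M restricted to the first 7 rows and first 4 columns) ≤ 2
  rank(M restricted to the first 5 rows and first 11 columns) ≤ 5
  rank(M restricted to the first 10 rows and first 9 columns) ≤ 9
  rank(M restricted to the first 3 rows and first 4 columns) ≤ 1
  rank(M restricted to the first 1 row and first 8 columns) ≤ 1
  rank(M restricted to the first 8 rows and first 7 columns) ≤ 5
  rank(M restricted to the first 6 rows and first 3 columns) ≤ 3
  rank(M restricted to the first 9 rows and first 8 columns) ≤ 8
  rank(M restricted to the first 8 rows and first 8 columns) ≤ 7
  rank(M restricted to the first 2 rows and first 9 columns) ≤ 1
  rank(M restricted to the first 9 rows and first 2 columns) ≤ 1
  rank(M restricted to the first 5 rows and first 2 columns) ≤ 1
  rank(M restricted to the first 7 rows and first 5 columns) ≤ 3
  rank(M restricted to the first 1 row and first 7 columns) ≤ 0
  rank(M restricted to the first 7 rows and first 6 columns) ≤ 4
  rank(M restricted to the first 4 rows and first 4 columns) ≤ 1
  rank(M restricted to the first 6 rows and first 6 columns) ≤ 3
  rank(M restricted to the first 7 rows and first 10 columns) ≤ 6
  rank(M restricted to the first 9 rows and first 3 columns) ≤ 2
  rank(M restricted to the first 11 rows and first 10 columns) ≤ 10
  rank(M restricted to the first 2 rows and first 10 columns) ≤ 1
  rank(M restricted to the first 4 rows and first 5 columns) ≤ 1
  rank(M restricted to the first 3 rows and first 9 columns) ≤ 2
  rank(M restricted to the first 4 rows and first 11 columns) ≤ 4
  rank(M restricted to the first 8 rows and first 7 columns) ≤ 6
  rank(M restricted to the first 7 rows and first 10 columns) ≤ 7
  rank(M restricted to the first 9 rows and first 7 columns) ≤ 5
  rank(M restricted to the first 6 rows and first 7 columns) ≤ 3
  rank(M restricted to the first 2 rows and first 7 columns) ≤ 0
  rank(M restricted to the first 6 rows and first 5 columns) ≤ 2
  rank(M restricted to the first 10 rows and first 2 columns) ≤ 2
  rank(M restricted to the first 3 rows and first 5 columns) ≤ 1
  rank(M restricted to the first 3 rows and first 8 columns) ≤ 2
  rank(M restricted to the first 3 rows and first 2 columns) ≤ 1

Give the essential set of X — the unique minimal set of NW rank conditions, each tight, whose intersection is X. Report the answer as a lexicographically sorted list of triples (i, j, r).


Recovering R(i,j) via the rank-extension bound from the 34 conditions:

  row 1: 0 | 0 | 0 | 0 | 0 | 0 | 0 | 1 | 1 | 1 | 1
  row 2: 0 | 0 | 0 | 0 | 0 | 0 | 0 | 1 | 1 | 1 | 2
  row 3: 1 | 1 | 1 | 1 | 1 | 1 | 1 | 2 | 2 | 2 | 3
  row 4: 1 | 1 | 1 | 1 | 1 | 2 | 2 | 3 | 3 | 3 | 4
  row 5: 1 | 1 | 2 | 2 | 2 | 3 | 3 | 4 | 4 | 4 | 5
  row 6: 1 | 1 | 2 | 2 | 2 | 3 | 3 | 4 | 5 | 5 | 6
  row 7: 1 | 1 | 2 | 2 | 3 | 4 | 4 | 5 | 6 | 6 | 7
  row 8: 1 | 1 | 2 | 3 | 4 | 5 | 5 | 6 | 7 | 7 | 8
  row 9: 1 | 1 | 2 | 3 | 4 | 5 | 5 | 6 | 7 | 8 | 9
  row 10: 1 | 2 | 3 | 4 | 5 | 6 | 6 | 7 | 8 | 9 | 10
  row 11: 1 | 2 | 3 | 4 | 5 | 6 | 7 | 8 | 9 | 10 | 11

the unique w with this rank table is (8, 11, 1, 6, 3, 9, 5, 4, 10, 2, 7).

ℓ(w)=30; the 8 essential cells (i,j,r):

[(2, 7, 0), (2, 10, 1), (4, 5, 1), (6, 5, 2), (6, 7, 3), (7, 4, 2), (9, 2, 1), (9, 7, 5)]


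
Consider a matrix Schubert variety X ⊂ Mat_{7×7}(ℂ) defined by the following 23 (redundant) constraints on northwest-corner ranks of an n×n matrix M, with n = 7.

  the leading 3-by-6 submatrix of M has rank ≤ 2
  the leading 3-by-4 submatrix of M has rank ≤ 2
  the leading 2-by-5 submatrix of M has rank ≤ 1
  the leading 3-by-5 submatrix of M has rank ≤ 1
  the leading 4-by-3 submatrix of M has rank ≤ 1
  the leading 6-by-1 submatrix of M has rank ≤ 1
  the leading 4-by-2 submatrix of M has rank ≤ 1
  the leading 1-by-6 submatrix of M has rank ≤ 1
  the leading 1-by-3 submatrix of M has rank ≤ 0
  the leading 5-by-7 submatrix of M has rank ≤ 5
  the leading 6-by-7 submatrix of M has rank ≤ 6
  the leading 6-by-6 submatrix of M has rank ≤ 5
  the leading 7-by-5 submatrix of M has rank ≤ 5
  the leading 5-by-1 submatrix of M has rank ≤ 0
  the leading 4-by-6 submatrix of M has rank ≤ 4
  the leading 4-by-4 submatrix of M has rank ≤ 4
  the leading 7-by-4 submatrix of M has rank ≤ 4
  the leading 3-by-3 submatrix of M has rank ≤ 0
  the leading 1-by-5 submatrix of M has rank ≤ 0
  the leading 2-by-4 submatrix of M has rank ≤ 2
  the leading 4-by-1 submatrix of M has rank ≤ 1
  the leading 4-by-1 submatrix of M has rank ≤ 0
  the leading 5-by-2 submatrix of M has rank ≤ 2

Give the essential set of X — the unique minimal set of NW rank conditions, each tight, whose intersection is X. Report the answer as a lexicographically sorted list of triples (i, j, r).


Computing R[i][j] = min implied NW-rank bound (n=7, 23 conditions):

  0  0  0  0  0  1  1
  0  0  0  1  1  2  2
  0  0  0  1  1  2  3
  0  1  1  2  2  3  4
  0  1  2  3  3  4  5
  1  2  3  4  4  5  6
  1  2  3  4  5  6  7

so w = (6, 4, 7, 2, 3, 1, 5).

ℓ(w)=14; the 4 essential cells (i,j,r):

[(1, 5, 0), (3, 3, 0), (3, 5, 1), (5, 1, 0)]


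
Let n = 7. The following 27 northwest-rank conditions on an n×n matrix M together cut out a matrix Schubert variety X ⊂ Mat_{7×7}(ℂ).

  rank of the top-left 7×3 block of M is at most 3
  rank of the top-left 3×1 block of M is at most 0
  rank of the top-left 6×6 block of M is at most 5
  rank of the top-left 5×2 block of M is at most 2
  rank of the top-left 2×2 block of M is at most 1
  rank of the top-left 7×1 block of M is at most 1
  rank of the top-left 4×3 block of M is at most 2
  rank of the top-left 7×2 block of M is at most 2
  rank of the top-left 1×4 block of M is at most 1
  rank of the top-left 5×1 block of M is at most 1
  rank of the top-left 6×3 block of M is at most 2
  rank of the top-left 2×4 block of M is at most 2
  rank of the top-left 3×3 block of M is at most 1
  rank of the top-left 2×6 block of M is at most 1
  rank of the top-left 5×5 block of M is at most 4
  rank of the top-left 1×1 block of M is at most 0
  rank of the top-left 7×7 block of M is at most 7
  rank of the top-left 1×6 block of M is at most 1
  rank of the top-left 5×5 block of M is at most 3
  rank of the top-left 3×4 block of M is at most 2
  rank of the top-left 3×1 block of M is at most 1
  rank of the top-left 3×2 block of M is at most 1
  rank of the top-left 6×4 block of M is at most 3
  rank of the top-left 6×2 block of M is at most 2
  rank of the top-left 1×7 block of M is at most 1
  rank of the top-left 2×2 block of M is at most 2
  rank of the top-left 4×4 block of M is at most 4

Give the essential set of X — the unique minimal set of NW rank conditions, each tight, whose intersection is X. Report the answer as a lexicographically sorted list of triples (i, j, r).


The tightest implied rank at each (i,j), from the 27 conditions:

  0 1 1 1 1 1 1
  0 1 1 1 1 1 2
  0 1 1 2 2 2 3
  1 2 2 3 3 3 4
  1 2 2 3 3 4 5
  1 2 2 3 4 5 6
  1 2 3 4 5 6 7

hence w(1..7) = (2, 7, 4, 1, 6, 5, 3).

Rothe diagram D(w) (11 cells), 5 SE-corners (essential conditions):

[(2, 6, 1), (3, 1, 0), (3, 3, 1), (5, 5, 3), (6, 3, 2)]


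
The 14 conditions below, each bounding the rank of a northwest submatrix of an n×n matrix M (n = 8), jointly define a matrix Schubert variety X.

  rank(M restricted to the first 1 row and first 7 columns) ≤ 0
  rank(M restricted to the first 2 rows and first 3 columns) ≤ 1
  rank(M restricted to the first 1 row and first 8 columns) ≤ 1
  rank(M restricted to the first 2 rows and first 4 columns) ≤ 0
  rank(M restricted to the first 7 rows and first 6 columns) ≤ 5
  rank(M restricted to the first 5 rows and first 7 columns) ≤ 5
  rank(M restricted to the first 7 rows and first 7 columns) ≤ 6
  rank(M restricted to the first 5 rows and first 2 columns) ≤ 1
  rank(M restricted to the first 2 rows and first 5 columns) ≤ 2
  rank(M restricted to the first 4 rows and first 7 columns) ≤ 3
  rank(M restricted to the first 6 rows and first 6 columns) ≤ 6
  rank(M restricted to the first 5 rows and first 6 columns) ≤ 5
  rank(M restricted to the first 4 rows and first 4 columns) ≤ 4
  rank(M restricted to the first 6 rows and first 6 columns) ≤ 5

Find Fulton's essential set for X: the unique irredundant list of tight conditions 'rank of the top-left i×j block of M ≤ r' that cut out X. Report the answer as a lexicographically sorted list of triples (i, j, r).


The tightest implied rank at each (i,j), from the 14 conditions:

  row 1: 0, 0, 0, 0, 0, 0, 0, 1
  row 2: 0, 0, 0, 0, 1, 1, 1, 2
  row 3: 1, 1, 1, 1, 2, 2, 2, 3
  row 4: 1, 1, 2, 2, 3, 3, 3, 4
  row 5: 1, 1, 2, 3, 4, 4, 4, 5
  row 6: 1, 2, 3, 4, 5, 5, 5, 6
  row 7: 1, 2, 3, 4, 5, 5, 6, 7
  row 8: 1, 2, 3, 4, 5, 6, 7, 8

reading off 1-entries of Δ²R: w = (8, 5, 1, 3, 4, 2, 7, 6).

D(w) has 14 cells with 4 SE-corners; essential set:

[(1, 7, 0), (2, 4, 0), (5, 2, 1), (7, 6, 5)]


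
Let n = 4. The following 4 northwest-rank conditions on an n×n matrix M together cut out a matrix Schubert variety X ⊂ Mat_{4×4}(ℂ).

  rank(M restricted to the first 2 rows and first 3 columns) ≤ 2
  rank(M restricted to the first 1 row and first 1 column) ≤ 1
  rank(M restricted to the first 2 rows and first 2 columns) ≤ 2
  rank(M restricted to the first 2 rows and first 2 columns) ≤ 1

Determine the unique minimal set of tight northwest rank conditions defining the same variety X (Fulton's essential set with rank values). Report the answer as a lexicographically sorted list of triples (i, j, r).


Computing R[i][j] = min implied NW-rank bound (n=4, 4 conditions):

  1 | 1 | 1 | 1
  1 | 1 | 2 | 2
  1 | 2 | 3 | 3
  1 | 2 | 3 | 4

hence w(1..4) = (1, 3, 2, 4).

Fulton essential set (the sole Rothe cell):

[(2, 2, 1)]


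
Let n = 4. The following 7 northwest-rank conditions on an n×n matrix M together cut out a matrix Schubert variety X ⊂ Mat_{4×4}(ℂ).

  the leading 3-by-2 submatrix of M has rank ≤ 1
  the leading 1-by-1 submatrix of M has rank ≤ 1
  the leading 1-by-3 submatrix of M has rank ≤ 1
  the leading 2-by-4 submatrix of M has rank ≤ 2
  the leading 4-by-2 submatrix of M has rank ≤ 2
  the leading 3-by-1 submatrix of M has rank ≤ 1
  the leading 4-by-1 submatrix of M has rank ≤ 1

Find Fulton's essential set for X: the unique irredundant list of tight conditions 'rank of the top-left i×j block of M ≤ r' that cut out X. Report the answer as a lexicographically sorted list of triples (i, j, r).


Rank table r_w(4×4) implied by the 7 constraints:

  row 1: 1 | 1 | 1 | 1
  row 2: 1 | 1 | 2 | 2
  row 3: 1 | 1 | 2 | 3
  row 4: 1 | 2 | 3 | 4

reading off 1-entries of Δ²R: w = (1, 3, 4, 2).

D(w) has 2 cells with 1 SE-corner; essential set:

[(3, 2, 1)]


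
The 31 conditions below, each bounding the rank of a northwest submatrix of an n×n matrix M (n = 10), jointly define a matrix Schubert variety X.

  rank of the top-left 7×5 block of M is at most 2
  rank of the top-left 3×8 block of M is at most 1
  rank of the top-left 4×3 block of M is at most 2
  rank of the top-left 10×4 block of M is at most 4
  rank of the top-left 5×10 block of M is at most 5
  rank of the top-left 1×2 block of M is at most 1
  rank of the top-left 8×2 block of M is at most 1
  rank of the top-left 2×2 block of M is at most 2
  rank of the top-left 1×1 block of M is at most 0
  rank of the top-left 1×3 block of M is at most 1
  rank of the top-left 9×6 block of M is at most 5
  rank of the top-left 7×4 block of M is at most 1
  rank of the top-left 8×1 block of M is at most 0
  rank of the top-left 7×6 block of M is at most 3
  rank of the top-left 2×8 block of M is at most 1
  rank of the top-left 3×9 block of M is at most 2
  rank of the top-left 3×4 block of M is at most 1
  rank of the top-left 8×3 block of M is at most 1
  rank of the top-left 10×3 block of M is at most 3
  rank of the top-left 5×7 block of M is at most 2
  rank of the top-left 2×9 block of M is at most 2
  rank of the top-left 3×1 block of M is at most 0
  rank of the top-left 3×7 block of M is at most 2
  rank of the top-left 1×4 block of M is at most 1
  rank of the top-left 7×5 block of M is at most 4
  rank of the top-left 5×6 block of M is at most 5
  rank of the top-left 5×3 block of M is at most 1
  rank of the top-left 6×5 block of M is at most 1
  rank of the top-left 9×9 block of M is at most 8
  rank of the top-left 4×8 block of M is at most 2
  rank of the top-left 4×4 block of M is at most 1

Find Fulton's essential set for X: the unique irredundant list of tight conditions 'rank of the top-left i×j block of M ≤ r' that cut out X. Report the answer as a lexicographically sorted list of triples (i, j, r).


Computing R[i][j] = min implied NW-rank bound (n=10, 31 conditions):

  0 | 1 | 1 | 1 | 1 | 1 | 1 | 1 | 1 | 1
  0 | 1 | 1 | 1 | 1 | 1 | 1 | 1 | 2 | 2
  0 | 1 | 1 | 1 | 1 | 1 | 1 | 1 | 2 | 3
  0 | 1 | 1 | 1 | 1 | 2 | 2 | 2 | 3 | 4
  0 | 1 | 1 | 1 | 1 | 2 | 2 | 3 | 4 | 5
  0 | 1 | 1 | 1 | 1 | 2 | 3 | 4 | 5 | 6
  0 | 1 | 1 | 1 | 2 | 3 | 4 | 5 | 6 | 7
  0 | 1 | 1 | 2 | 3 | 4 | 5 | 6 | 7 | 8
  1 | 2 | 2 | 3 | 4 | 5 | 6 | 7 | 8 | 9
  1 | 2 | 3 | 4 | 5 | 6 | 7 | 8 | 9 | 10

reading off 1-entries of Δ²R: w = (2, 9, 10, 6, 8, 7, 5, 4, 1, 3).

D(w) has 33 cells with 6 SE-corners; essential set:

[(3, 8, 1), (5, 7, 2), (6, 5, 1), (7, 4, 1), (8, 1, 0), (8, 3, 1)]


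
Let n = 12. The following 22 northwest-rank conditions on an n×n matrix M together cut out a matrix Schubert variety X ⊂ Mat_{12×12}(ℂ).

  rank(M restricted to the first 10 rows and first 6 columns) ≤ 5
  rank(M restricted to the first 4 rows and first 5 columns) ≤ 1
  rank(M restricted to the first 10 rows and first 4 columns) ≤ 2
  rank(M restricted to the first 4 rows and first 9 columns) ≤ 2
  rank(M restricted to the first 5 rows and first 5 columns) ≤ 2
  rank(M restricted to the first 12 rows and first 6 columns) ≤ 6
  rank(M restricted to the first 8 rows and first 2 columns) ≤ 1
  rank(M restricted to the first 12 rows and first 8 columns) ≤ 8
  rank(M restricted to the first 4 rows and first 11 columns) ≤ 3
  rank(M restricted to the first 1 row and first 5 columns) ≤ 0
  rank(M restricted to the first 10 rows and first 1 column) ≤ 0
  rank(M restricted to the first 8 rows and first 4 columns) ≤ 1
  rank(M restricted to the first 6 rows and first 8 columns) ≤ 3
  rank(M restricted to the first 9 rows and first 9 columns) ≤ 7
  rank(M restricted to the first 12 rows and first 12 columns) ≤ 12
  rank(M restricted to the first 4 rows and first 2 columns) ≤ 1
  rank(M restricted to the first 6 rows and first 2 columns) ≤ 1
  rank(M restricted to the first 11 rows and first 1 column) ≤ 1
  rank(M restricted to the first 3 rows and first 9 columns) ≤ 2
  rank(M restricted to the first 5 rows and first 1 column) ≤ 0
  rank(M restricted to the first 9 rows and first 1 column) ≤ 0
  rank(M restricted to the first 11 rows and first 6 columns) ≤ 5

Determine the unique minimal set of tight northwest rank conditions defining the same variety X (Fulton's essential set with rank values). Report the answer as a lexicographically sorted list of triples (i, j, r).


Propagating the 22 rank bounds to every northwest block:

  i=1: 0 | 0 | 0 | 0 | 0 | 1 | 1 | 1 | 1 | 1 | 1 | 1
  i=2: 0 | 1 | 1 | 1 | 1 | 2 | 2 | 2 | 2 | 2 | 2 | 2
  i=3: 0 | 1 | 1 | 1 | 1 | 2 | 2 | 2 | 2 | 3 | 3 | 3
  i=4: 0 | 1 | 1 | 1 | 1 | 2 | 2 | 2 | 2 | 3 | 3 | 4
  i=5: 0 | 1 | 1 | 1 | 2 | 3 | 3 | 3 | 3 | 4 | 4 | 5
  i=6: 0 | 1 | 1 | 1 | 2 | 3 | 3 | 3 | 4 | 5 | 5 | 6
  i=7: 0 | 1 | 1 | 1 | 2 | 3 | 4 | 4 | 5 | 6 | 6 | 7
  i=8: 0 | 1 | 1 | 1 | 2 | 3 | 4 | 5 | 6 | 7 | 7 | 8
  i=9: 0 | 1 | 2 | 2 | 3 | 4 | 5 | 6 | 7 | 8 | 8 | 9
  i=10: 0 | 1 | 2 | 2 | 3 | 4 | 5 | 6 | 7 | 8 | 9 | 10
  i=11: 1 | 2 | 3 | 3 | 4 | 5 | 6 | 7 | 8 | 9 | 10 | 11
  i=12: 1 | 2 | 3 | 4 | 5 | 6 | 7 | 8 | 9 | 10 | 11 | 12

hence w(1..12) = (6, 2, 10, 12, 5, 9, 7, 8, 3, 11, 1, 4).

ℓ(w)=38; the 8 essential cells (i,j,r):

[(1, 5, 0), (4, 5, 1), (4, 9, 2), (4, 11, 3), (6, 8, 3), (8, 4, 1), (10, 1, 0), (10, 4, 2)]


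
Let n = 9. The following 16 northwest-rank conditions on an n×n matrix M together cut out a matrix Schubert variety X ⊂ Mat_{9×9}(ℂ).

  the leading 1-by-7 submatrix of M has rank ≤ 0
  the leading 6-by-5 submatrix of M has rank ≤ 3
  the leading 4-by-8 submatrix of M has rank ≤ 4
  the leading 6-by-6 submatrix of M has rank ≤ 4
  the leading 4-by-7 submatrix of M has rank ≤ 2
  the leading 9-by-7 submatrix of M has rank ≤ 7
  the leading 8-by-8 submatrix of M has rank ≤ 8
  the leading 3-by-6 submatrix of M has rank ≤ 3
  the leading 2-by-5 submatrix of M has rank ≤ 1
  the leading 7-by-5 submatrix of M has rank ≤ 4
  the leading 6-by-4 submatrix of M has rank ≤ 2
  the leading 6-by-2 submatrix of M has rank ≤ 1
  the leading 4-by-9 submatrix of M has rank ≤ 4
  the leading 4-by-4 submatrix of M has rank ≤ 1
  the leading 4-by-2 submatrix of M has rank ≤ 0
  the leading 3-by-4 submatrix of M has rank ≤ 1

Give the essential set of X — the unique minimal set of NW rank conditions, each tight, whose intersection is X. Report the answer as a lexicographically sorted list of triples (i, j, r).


Rank table r_w(9×9) implied by the 16 constraints:

  i=1: 0 | 0 | 0 | 0 | 0 | 0 | 0 | 1 | 1
  i=2: 0 | 0 | 1 | 1 | 1 | 1 | 1 | 2 | 2
  i=3: 0 | 0 | 1 | 1 | 2 | 2 | 2 | 3 | 3
  i=4: 0 | 0 | 1 | 1 | 2 | 2 | 2 | 3 | 4
  i=5: 1 | 1 | 2 | 2 | 3 | 3 | 3 | 4 | 5
  i=6: 1 | 1 | 2 | 2 | 3 | 4 | 4 | 5 | 6
  i=7: 1 | 2 | 3 | 3 | 4 | 5 | 5 | 6 | 7
  i=8: 1 | 2 | 3 | 4 | 5 | 6 | 6 | 7 | 8
  i=9: 1 | 2 | 3 | 4 | 5 | 6 | 7 | 8 | 9

second differences of R give the permutation w = (8, 3, 5, 9, 1, 6, 2, 4, 7).

Fulton essential set (6 of the 19 Rothe cells):

[(1, 7, 0), (4, 2, 0), (4, 4, 1), (4, 7, 2), (6, 2, 1), (6, 4, 2)]


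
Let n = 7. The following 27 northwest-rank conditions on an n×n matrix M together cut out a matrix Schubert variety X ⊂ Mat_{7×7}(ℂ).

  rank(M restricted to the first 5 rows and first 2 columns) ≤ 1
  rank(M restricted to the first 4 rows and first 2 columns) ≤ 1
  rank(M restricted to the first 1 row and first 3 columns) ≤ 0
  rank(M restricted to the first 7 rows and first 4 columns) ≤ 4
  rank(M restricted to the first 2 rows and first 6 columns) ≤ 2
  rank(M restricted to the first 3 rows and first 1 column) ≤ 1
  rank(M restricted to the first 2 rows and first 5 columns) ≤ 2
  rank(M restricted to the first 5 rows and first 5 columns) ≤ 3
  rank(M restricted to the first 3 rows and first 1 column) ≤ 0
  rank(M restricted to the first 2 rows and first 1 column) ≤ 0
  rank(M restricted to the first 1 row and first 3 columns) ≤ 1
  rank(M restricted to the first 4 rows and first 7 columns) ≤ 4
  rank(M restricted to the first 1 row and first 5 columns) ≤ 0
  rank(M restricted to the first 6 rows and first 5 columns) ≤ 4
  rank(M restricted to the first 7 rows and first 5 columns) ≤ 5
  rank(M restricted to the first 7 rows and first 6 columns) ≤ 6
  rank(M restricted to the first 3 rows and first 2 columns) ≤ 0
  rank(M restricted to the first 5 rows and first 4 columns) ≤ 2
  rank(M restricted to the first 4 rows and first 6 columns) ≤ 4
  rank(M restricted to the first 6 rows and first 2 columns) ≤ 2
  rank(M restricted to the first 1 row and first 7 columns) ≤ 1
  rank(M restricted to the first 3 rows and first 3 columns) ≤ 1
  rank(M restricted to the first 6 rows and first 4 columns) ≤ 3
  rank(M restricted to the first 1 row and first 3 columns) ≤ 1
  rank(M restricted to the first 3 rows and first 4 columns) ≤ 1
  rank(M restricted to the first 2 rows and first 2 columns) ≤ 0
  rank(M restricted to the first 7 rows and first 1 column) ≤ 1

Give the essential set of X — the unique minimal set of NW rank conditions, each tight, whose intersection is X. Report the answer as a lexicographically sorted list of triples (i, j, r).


Recovering R(i,j) via the rank-extension bound from the 27 conditions:

  row 1: 0  0  0  0  0  1  1
  row 2: 0  0  1  1  1  2  2
  row 3: 0  0  1  1  2  3  3
  row 4: 1  1  2  2  3  4  4
  row 5: 1  1  2  2  3  4  5
  row 6: 1  2  3  3  4  5  6
  row 7: 1  2  3  4  5  6  7

second differences of R give the permutation w = (6, 3, 5, 1, 7, 2, 4).

|D(w)|=12, |Ess(w)|=5:

[(1, 5, 0), (3, 2, 0), (3, 4, 1), (5, 2, 1), (5, 4, 2)]
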